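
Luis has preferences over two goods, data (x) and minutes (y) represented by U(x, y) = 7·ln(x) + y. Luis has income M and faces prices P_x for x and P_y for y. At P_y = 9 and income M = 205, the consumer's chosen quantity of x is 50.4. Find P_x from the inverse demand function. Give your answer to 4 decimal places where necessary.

P_x = 1.25

Set MRS = P_x/P_y: (7/x)/1 = P_x/P_y.
So x*(P_x,P_y) = 7·P_y/P_x, independent of income; and y* = (M − 7·P_y)/P_y.
Set x* = 50.4 in the demand function and solve for P_x: P_x = 1.25.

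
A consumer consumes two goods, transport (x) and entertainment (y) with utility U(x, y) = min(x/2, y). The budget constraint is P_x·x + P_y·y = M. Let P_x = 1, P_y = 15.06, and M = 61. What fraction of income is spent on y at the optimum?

share on y = 0.8828

With perfect complements, no substitution: consume in ratio x:y = 2:1.
Budget: P_x·x + P_y·(1/2)·x = M, so (2·P_x + P_y)·x = 2·M.
Demand: x*(P_x,P_y,M) = 2·M/(2·P_x + P_y), y* = M/(2·P_x + P_y).
Here 2·1 + 15.06 = 17.06, giving x* = 7.1512 and y* = 3.5756.
Expenditure on y: 15.06·3.5756 = 53.8488; share = 0.8828.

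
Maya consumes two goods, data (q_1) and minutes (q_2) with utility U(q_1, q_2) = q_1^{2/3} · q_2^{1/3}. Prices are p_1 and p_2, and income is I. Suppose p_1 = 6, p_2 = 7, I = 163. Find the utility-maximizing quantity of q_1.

The MRS is 2·q_2/q_1. Set MRS = p_1/p_2.
So 2/3·p_2·q_2 = 1/3·p_1·q_1; combined with the budget, a share 2/3 of income goes to q_1.
Demand: q_1*(p_1,p_2,I) = 2/3·I/p_1 and q_2* = 1/3·I/p_2.
At p_1=6, p_2=7, I=163: q_1* = 2/3·163/6 = 18.1111.

q_1* = 18.1111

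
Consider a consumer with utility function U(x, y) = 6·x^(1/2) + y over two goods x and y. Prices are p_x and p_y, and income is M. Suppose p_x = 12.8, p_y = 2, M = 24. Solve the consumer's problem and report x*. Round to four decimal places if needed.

x* = 0.2197

Solve: √x = 3·p_y/p_x, so x*(p_x,p_y) = (3·p_y/p_x)², and y* = (M − p_x·x*)/p_y.
Plugging in: x* = (3·2/12.8)² = 0.2197.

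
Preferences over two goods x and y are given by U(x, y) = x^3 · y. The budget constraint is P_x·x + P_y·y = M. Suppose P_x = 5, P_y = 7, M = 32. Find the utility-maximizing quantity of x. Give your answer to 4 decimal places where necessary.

The MRS is 3·y/x. Set MRS = P_x/P_y.
So 3·P_y·y = P_x·x; combined with the budget, a share 0.75 of income goes to x.
Demand: x*(P_x,P_y,M) = 0.75·M/P_x and y* = 0.25·M/P_y.
At P_x=5, P_y=7, M=32: x* = 0.75·32/5 = 4.8.

x* = 4.8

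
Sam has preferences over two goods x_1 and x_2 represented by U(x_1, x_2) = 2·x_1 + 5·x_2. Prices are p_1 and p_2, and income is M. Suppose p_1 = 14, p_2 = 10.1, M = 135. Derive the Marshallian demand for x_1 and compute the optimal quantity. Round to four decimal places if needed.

x_1* = 0

Linear utility — the consumer picks whichever good has higher MU/price: 2/14 = 0.1429 vs 5/10.1 = 0.495.
x_2 gives more utility per dollar, so spend all income on x_2: x_2* = M/p_2, x_1* = 0.
Numerically: x_1* = 0, x_2* = 13.3663.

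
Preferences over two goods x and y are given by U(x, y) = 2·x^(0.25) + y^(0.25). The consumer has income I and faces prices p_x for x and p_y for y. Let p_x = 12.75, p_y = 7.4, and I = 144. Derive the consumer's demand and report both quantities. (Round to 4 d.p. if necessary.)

x* = 7.6531, y* = 6.2734

MU_x ∝ 2·x^(-0.75), MU_y ∝ y^(-0.75), so MRS = 2·(y/x)^(0.75) = p_x/p_y.
Solve for the ratio: y/x = [(1/2)·p_x/p_y]^(4/3).
Substitute y = (y/x)·x into the budget: x* = I/(p_x + p_y·(y/x)).
Numerically y/x = 0.819718, so x* = 144/(12.75 + 7.4·0.819718) = 7.6531 and y* = 0.819718·7.6531 = 6.2734.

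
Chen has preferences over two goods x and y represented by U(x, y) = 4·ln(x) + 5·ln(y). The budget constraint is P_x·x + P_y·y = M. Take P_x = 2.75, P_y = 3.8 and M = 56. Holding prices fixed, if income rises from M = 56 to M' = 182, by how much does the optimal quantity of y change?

MU_x/MU_y = (4·y)/(5·x); tangency sets this equal to P_x/P_y.
So 4·P_y·y = 5·P_x·x; combined with the budget, a share 4/9 of income goes to x.
Demand: x*(P_x,P_y,M) = 4/9·M/P_x and y* = 5/9·M/P_y.
At P_x=2.75, P_y=3.8, M=56: y* = 5/9·56/3.8 = 8.1871.
At M' = 182: y* = 26.6082. Change: 26.6082 − 8.1871 = 18.4211.

Δy* = 18.4211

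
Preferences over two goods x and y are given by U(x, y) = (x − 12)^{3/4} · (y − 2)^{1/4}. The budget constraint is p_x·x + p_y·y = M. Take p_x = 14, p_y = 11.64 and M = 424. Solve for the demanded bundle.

MRS = 3·(y−2)/(x−12). Tangency with p_x/p_y gives y−2 = (1/3)·(p_x/p_y)·(x−12).
Substituting into the budget: x* = 12 + 0.75·(M − 12·p_x − 2·p_y)/p_x, and y* = 2 + 0.25·(…)/p_y.
Discretionary income = 424 − 12·14 − 2·11.64 = 232.72; x* = 12 + 0.75·232.72/14 = 24.4671; y* = 2 + 0.25·232.72/11.64 = 6.9983.

x* = 24.4671, y* = 6.9983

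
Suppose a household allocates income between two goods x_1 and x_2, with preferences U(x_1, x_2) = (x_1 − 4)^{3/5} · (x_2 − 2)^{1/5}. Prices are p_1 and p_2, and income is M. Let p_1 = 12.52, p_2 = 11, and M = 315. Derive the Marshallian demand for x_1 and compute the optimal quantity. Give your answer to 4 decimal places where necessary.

x_1* = 18.5519

MRS = 3·(x_2−2)/(x_1−4). Tangency with p_1/p_2 gives x_2−2 = (1/3)·(p_1/p_2)·(x_1−4).
After buying the subsistence bundle (4, 2), a share 0.75 of the remaining income goes to x_1: x_1* = 4 + 0.75·(M − 4p_1 − 2p_2)/p_1.
Discretionary income = 315 − 4·12.52 − 2·11 = 242.92; x_1* = 4 + 0.75·242.92/12.52 = 18.5519.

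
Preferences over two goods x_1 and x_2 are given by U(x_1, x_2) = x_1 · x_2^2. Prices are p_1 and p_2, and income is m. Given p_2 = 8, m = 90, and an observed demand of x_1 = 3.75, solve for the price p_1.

Tangency: MRS = (1/2)·x_2/x_1 = p_1/p_2.
So p_2·x_2 = 2·p_1·x_1; combined with the budget, a share 1/3 of income goes to x_1.
Demand: x_1*(p_1,p_2,m) = 1/3·m/p_1 and x_2* = 2/3·m/p_2.
Set x_1* = 3.75 in the demand function and solve for p_1: p_1 = 8.

p_1 = 8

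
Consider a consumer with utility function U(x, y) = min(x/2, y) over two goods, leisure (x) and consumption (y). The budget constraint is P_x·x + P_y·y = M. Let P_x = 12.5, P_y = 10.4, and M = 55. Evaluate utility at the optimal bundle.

Leontief preferences: the optimum is at the kink where x/2 = y/1, i.e. y = (1/2)·x.
Budget: P_x·x + P_y·(1/2)·x = M, so (2·P_x + P_y)·x = 2·M.
Demand: x*(P_x,P_y,M) = 2·M/(2·P_x + P_y), y* = M/(2·P_x + P_y).
Here 2·12.5 + 10.4 = 35.4, giving x* = 3.1073 and y* = 1.5537.
Utility at the optimum: U(3.1073, 1.5537) = 1.5537.

V = 1.5537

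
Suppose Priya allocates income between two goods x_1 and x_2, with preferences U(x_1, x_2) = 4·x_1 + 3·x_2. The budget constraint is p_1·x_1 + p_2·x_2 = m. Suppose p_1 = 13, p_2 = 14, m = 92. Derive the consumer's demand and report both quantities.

Linear utility — the consumer picks whichever good has higher MU/price: 4/13 = 0.3077 vs 3/14 = 0.2143.
x_1 gives more utility per dollar, so spend all income on x_1: x_1* = m/p_1, x_2* = 0.
Numerically: x_1* = 7.0769, x_2* = 0.

x_1* = 7.0769, x_2* = 0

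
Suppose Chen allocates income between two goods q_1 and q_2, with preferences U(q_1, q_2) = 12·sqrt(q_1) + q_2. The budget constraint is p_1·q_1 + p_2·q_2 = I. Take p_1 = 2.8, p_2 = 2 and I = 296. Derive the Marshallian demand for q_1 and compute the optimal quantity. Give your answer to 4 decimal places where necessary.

Set MRS = p_1/p_2: 6·q_1^(−1/2) = p_1/p_2.
Solve: √q_1 = 6·p_2/p_1, so q_1*(p_1,p_2) = (6·p_2/p_1)², and q_2* = (I − p_1·q_1*)/p_2.
Plugging in: q_1* = (6·2/2.8)² = 18.3673.

q_1* = 18.3673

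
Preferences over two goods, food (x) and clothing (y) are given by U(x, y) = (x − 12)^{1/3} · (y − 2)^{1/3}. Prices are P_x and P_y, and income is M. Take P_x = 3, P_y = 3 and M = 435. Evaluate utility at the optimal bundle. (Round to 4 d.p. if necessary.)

V = 16.249

Substituting into the budget: x* = 12 + 0.5·(M − 12·P_x − 2·P_y)/P_x, and y* = 2 + 0.5·(…)/P_y.
Discretionary income = 435 − 12·3 − 2·3 = 393; x* = 12 + 0.5·393/3 = 77.5; y* = 2 + 0.5·393/3 = 67.5.
Utility at the optimum: U(77.5, 67.5) = 16.249.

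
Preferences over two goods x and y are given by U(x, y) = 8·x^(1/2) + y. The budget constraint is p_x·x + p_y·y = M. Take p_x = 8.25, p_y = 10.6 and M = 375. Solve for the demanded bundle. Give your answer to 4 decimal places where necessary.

x* = 26.4134, y* = 14.8198

Set MRS = p_x/p_y: 4·x^(−1/2) = p_x/p_y.
Thus x* = (4·p_y/p_x)² — independent of M — with the rest of income spent on y.
Plugging in: x* = (4·10.6/8.25)² = 26.4134, y* = 14.8198.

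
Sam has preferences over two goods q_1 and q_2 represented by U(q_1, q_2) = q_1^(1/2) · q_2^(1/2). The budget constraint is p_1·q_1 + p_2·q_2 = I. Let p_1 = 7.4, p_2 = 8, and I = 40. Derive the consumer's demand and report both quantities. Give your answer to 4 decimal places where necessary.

q_1* = 2.7027, q_2* = 2.5

MU_q_1/MU_q_2 = (0.5·q_2)/(0.5·q_1); tangency sets this equal to p_1/p_2.
So 0.5·p_2·q_2 = 0.5·p_1·q_1; combined with the budget, a share 0.5 of income goes to q_1.
Demand: q_1*(p_1,p_2,I) = 0.5·I/p_1 and q_2* = 0.5·I/p_2.
At p_1=7.4, p_2=8, I=40: q_1* = 0.5·40/7.4 = 2.7027, q_2* = 2.5.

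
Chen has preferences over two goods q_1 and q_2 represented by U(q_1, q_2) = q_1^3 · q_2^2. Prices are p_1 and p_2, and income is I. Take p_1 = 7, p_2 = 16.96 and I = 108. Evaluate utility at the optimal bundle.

V = 5146.9114

Tangency: MRS = (3/2)·q_2/q_1 = p_1/p_2.
So 3·p_2·q_2 = 2·p_1·q_1; combined with the budget, a share 0.6 of income goes to q_1.
Demand: q_1*(p_1,p_2,I) = 0.6·I/p_1 and q_2* = 0.4·I/p_2.
At p_1=7, p_2=16.96, I=108: q_1* = 0.6·108/7 = 9.2571, q_2* = 2.5472.
Utility at the optimum: U(9.2571, 2.5472) = 5146.9114.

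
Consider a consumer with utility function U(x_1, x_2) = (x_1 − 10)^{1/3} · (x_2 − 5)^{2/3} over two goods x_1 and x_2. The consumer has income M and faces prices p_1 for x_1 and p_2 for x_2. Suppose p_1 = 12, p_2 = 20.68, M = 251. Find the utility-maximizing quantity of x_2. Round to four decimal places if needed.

x_2* = 5.8897

Discretionary income = 251 − 10·12 − 5·20.68 = 27.6; x_2* = 5 + 2/3·27.6/20.68 = 5.8897.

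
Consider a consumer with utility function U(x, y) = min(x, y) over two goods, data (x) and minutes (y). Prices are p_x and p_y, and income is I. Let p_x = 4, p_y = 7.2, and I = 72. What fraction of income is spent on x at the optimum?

With perfect complements, no substitution: consume in ratio x:y = 1:1.
Budget: p_x·x + p_y·x = I, so (p_x + p_y)·x = I.
Demand: x*(p_x,p_y,I) = I/(p_x + p_y), y* = I/(p_x + p_y).
Here 4 + 7.2 = 11.2, giving x* = 6.4286 and y* = 6.4286.
Expenditure on x: 4·6.4286 = 25.7143; share = 0.3571.

share on x = 0.3571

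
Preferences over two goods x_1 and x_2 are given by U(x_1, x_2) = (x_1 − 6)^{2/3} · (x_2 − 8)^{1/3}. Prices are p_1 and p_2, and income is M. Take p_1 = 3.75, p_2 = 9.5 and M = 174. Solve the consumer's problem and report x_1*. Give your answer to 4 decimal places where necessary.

x_1* = 19.4222

MRS = 2·(x_2−8)/(x_1−6). Tangency with p_1/p_2 gives x_2−8 = (1/2)·(p_1/p_2)·(x_1−6).
After buying the subsistence bundle (6, 8), a share 2/3 of the remaining income goes to x_1: x_1* = 6 + 2/3·(M − 6p_1 − 8p_2)/p_1.
Discretionary income = 174 − 6·3.75 − 8·9.5 = 75.5; x_1* = 6 + 2/3·75.5/3.75 = 19.4222.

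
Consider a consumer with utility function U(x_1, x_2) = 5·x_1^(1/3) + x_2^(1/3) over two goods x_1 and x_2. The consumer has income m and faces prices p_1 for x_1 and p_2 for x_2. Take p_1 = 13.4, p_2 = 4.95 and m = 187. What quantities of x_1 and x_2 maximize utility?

x_1* = 12.165, x_2* = 4.8463

With the ratio pinned down, the budget gives x_1* = m/(p_1 + p_2·(x_2/x_1)) and x_2* = (x_2/x_1)·x_1*.
Numerically x_2/x_1 = 0.398377, so x_1* = 187/(13.4 + 4.95·0.398377) = 12.165 and x_2* = 0.398377·12.165 = 4.8463.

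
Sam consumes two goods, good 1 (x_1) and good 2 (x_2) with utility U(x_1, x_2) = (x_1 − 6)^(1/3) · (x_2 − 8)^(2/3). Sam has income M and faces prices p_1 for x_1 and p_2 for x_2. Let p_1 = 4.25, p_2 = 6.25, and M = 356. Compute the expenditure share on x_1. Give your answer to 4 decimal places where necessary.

share on x_1 = 0.3343

MRS = (1/2)·(x_2−8)/(x_1−6). Tangency with p_1/p_2 gives x_2−8 = 2·(p_1/p_2)·(x_1−6).
Substituting into the budget: x_1* = 6 + 1/3·(M − 6·p_1 − 8·p_2)/p_1, and x_2* = 8 + 2/3·(…)/p_2.
Discretionary income = 356 − 6·4.25 − 8·6.25 = 280.5; x_1* = 6 + 1/3·280.5/4.25 = 28; x_2* = 8 + 2/3·280.5/6.25 = 37.92.
Expenditure on x_1: 4.25·28 = 119; share = 0.3343.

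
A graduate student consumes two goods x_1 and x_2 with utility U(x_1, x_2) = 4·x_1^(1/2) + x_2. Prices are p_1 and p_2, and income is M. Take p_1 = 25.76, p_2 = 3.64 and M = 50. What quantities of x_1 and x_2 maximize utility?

x_1* = 0.0799, x_2* = 13.171

Set MRS = p_1/p_2: 2·x_1^(−1/2) = p_1/p_2.
Solve: √x_1 = 2·p_2/p_1, so x_1*(p_1,p_2) = (2·p_2/p_1)², and x_2* = (M − p_1·x_1*)/p_2.
Plugging in: x_1* = (2·3.64/25.76)² = 0.0799, x_2* = 13.171.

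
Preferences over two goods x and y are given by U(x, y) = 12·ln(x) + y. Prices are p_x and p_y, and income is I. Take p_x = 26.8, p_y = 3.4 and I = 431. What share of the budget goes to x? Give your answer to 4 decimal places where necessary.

MU_x = 12/x, MU_y = 1. Tangency: 12/x = p_x/p_y.
So x*(p_x,p_y) = 12·p_y/p_x, independent of income; and y* = (I − 12·p_y)/p_y.
At the given prices: x* = 12·3.4/26.8 = 1.5224, and y* = 114.7647.
Expenditure on x: 26.8·1.5224 = 40.8; share = 0.0947.

share on x = 0.0947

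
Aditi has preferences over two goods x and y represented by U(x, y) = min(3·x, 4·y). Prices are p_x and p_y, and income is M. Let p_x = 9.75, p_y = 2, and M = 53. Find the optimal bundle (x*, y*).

x* = 4.7111, y* = 3.5333

Leontief preferences: the optimum is at the kink where x/4 = y/3, i.e. y = (3/4)·x.
Budget: p_x·x + p_y·(3/4)·x = M, so (4·p_x + 3·p_y)·x = 4·M.
Demand: x*(p_x,p_y,M) = 4·M/(4·p_x + 3·p_y), y* = 3·M/(4·p_x + 3·p_y).
Here 4·9.75 + 3·2 = 45, giving x* = 4.7111 and y* = 3.5333.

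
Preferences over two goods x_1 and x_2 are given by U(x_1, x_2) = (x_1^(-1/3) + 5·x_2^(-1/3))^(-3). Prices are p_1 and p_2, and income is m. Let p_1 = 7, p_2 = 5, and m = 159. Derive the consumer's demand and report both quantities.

x_1* = 5.5755, x_2* = 23.9943

Numerically x_2/x_1 = 4.303517, so x_1* = 159/(7 + 5·4.303517) = 5.5755 and x_2* = 4.303517·5.5755 = 23.9943.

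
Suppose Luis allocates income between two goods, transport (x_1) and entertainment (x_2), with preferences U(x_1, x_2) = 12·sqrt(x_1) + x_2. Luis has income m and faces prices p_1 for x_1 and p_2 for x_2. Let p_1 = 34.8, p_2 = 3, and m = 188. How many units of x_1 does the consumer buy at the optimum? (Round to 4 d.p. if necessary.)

x_1* = 0.2675

MU_x_1 = 6/√x_1, MU_x_2 = 1. Tangency: 6/√x_1 = p_1/p_2.
Thus x_1* = (6·p_2/p_1)² — independent of m — with the rest of income spent on x_2.
Plugging in: x_1* = (6·3/34.8)² = 0.2675.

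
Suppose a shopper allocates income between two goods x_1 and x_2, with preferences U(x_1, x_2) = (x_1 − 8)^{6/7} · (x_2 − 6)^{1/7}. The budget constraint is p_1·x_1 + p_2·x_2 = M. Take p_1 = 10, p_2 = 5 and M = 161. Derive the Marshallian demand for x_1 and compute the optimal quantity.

x_1* = 12.3714

This is Cobb-Douglas in (x_1−8, x_2−6): tangency gives 6/7·p_2·(x_2−6) = 1/7·p_1·(x_1−8).
After buying the subsistence bundle (8, 6), a share 6/7 of the remaining income goes to x_1: x_1* = 8 + 6/7·(M − 8p_1 − 6p_2)/p_1.
Discretionary income = 161 − 8·10 − 6·5 = 51; x_1* = 8 + 6/7·51/10 = 12.3714.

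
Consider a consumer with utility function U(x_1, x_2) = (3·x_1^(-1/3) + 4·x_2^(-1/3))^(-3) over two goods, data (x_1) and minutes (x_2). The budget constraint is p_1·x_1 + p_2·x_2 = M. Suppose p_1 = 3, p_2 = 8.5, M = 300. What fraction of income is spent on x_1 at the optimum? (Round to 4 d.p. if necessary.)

share on x_1 = 0.3832

MU_x_1 ∝ 3·x_1^(-4/3), MU_x_2 ∝ 4·x_2^(-4/3), so MRS = (3/4)·(x_2/x_1)^(4/3) = p_1/p_2.
Solve for the ratio: x_2/x_1 = [(4/3)·p_1/p_2]^(0.75).
Substitute x_2 = (x_2/x_1)·x_1 into the budget: x_1* = M/(p_1 + p_2·(x_2/x_1)).
Numerically x_2/x_1 = 0.568173, so x_1* = 300/(3 + 8.5·0.568173) = 38.3168 and x_2* = 0.568173·38.3168 = 21.7706.
Expenditure on x_1: 3·38.3168 = 114.9503; share = 0.3832.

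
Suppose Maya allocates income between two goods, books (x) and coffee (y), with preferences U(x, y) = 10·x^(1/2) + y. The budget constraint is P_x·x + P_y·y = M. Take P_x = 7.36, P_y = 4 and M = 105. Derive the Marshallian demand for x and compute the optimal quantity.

x* = 7.3842

Set MRS = P_x/P_y: 5·x^(−1/2) = P_x/P_y.
Thus x* = (5·P_y/P_x)² — independent of M — with the rest of income spent on y.
Plugging in: x* = (5·4/7.36)² = 7.3842.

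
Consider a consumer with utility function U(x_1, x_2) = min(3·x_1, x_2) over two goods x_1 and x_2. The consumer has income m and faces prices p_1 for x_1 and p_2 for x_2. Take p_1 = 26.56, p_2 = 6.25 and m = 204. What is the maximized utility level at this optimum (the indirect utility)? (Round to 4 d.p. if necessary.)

Here 26.56 + 3·6.25 = 45.31, giving x_1* = 4.5023 and x_2* = 13.507.
Utility at the optimum: U(4.5023, 13.507) = 13.507.

V = 13.507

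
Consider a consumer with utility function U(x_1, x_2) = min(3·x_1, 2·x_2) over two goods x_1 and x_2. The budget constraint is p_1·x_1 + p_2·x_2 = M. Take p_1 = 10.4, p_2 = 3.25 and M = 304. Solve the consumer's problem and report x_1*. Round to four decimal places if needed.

With perfect complements, no substitution: consume in ratio x_1:x_2 = 2:3.
Budget: p_1·x_1 + p_2·(3/2)·x_1 = M, so (2·p_1 + 3·p_2)·x_1 = 2·M.
Demand: x_1*(p_1,p_2,M) = 2·M/(2·p_1 + 3·p_2), x_2* = 3·M/(2·p_1 + 3·p_2).
Here 2·10.4 + 3·3.25 = 30.55, giving x_1* = 19.9018.

x_1* = 19.9018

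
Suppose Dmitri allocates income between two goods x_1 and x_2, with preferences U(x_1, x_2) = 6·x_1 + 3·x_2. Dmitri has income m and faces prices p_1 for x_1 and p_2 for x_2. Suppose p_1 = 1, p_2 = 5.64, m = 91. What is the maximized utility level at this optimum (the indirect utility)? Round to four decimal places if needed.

V = 546

Linear utility — the consumer picks whichever good has higher MU/price: 6/1 = 6 vs 3/5.64 = 0.5319.
x_1 gives more utility per dollar, so spend all income on x_1: x_1* = m/p_1, x_2* = 0.
Numerically: x_1* = 91, x_2* = 0.
Utility at the optimum: U(91, 0) = 546.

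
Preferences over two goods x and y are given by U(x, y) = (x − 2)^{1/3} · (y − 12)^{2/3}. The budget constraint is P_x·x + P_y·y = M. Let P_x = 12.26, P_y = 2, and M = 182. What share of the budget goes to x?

Let x' = x−2, y' = y−12. MRS = (1/2)·y'/x' = P_x/P_y.
Substituting into the budget: x* = 2 + 1/3·(M − 2·P_x − 12·P_y)/P_x, and y* = 12 + 2/3·(…)/P_y.
Discretionary income = 182 − 2·12.26 − 12·2 = 133.48; x* = 2 + 1/3·133.48/12.26 = 5.6291; y* = 12 + 2/3·133.48/2 = 56.4933.
Expenditure on x: 12.26·5.6291 = 69.0133; share = 0.3792.

share on x = 0.3792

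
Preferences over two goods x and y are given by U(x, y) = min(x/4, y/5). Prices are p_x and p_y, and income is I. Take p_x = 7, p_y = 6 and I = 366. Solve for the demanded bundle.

x* = 25.2414, y* = 31.5517

With perfect complements, no substitution: consume in ratio x:y = 4:5.
Budget: p_x·x + p_y·(5/4)·x = I, so (4·p_x + 5·p_y)·x = 4·I.
Demand: x*(p_x,p_y,I) = 4·I/(4·p_x + 5·p_y), y* = 5·I/(4·p_x + 5·p_y).
Here 4·7 + 5·6 = 58, giving x* = 25.2414 and y* = 31.5517.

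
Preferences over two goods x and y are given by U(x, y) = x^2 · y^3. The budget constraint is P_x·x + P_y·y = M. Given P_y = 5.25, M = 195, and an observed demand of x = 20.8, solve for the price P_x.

P_x = 3.75

The MRS is (2/3)·y/x. Set MRS = P_x/P_y.
Rearranging, P_y·y = (3/2)·P_x·x. Substituting into the budget gives P_x·x·(1 + (3/2)) = M.
Demand: x*(P_x,P_y,M) = 0.4·M/P_x and y* = 0.6·M/P_y.
Set x* = 20.8 in the demand function and solve for P_x: P_x = 3.75.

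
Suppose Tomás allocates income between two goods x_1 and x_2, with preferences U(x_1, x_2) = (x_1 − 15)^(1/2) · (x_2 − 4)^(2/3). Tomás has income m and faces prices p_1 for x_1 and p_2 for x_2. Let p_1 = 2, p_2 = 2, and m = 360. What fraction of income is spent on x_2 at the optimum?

MRS = (3/4)·(x_2−4)/(x_1−15). Tangency with p_1/p_2 gives x_2−4 = (4/3)·(p_1/p_2)·(x_1−15).
After buying the subsistence bundle (15, 4), a share 3/7 of the remaining income goes to x_1: x_1* = 15 + 3/7·(m − 15p_1 − 4p_2)/p_1.
Discretionary income = 360 − 15·2 − 4·2 = 322; x_1* = 15 + 3/7·322/2 = 84; x_2* = 4 + 4/7·322/2 = 96.
Expenditure on x_2: 2·96 = 192; share = 0.5333.

share on x_2 = 0.5333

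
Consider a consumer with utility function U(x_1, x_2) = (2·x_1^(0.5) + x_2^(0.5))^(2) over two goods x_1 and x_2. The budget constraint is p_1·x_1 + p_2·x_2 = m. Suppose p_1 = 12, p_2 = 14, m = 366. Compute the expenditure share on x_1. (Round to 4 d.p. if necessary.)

MRS = MU_x_1/MU_x_2 = 2·(x_2/x_1)^(0.5). Set equal to p_1/p_2.
Hence x_2/x_1 = ((1/2)·p_1/p_2)^(1/(0.5)), i.e. raised to the 2 power.
Substitute x_2 = (x_2/x_1)·x_1 into the budget: x_1* = m/(p_1 + p_2·(x_2/x_1)).
Numerically x_2/x_1 = 0.183673, so x_1* = 366/(12 + 14·0.183673) = 25.1176 and x_2* = 0.183673·25.1176 = 4.6134.
Expenditure on x_1: 12·25.1176 = 301.4118; share = 0.8235.

share on x_1 = 0.8235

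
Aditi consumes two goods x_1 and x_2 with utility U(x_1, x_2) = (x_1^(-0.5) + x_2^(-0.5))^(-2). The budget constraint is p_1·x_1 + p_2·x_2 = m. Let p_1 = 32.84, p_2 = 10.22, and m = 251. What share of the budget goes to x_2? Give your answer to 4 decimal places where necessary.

From the CES first-order condition, (x_2/x_1)^(1.5) = p_1/p_2.
Solve for the ratio: x_2/x_1 = [p_1/p_2]^(2/3).
Substitute x_2 = (x_2/x_1)·x_1 into the budget: x_1* = m/(p_1 + p_2·(x_2/x_1)).
Numerically x_2/x_1 = 2.17755, so x_1* = 251/(32.84 + 10.22·2.17755) = 4.5558 and x_2* = 2.17755·4.5558 = 9.9205.
Expenditure on x_2: 10.22·9.9205 = 101.3874; share = 0.4039.

share on x_2 = 0.4039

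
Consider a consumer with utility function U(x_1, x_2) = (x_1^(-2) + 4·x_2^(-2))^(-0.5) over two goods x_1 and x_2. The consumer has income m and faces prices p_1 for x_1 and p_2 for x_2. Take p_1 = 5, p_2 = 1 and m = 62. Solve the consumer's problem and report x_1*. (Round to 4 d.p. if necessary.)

MRS = MU_x_1/MU_x_2 = (1/4)·(x_2/x_1)^(3). Set equal to p_1/p_2.
Hence x_2/x_1 = (4·p_1/p_2)^(1/(3)), i.e. raised to the 1/3 power.
With the ratio pinned down, the budget gives x_1* = m/(p_1 + p_2·(x_2/x_1)) and x_2* = (x_2/x_1)·x_1*.
Numerically x_2/x_1 = 2.714418, so x_1* = 62/(5 + 1·2.714418) = 8.0369.

x_1* = 8.0369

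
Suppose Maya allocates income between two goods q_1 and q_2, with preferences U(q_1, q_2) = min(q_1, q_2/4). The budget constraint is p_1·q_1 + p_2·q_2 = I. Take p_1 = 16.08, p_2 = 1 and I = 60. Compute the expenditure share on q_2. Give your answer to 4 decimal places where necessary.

Demand: q_1*(p_1,p_2,I) = I/(p_1 + 4·p_2), q_2* = 4·I/(p_1 + 4·p_2).
Here 16.08 + 4·1 = 20.08, giving q_1* = 2.988 and q_2* = 11.9522.
Expenditure on q_2: 1·11.9522 = 11.9522; share = 0.1992.

share on q_2 = 0.1992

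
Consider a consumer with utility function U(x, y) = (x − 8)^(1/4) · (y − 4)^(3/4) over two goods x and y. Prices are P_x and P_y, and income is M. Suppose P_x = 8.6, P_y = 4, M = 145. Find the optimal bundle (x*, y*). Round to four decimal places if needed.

This is Cobb-Douglas in (x−8, y−4): tangency gives 0.25·P_y·(y−4) = 0.75·P_x·(x−8).
Substituting into the budget: x* = 8 + 0.25·(M − 8·P_x − 4·P_y)/P_x, and y* = 4 + 0.75·(…)/P_y.
Discretionary income = 145 − 8·8.6 − 4·4 = 60.2; x* = 8 + 0.25·60.2/8.6 = 9.75; y* = 4 + 0.75·60.2/4 = 15.2875.

x* = 9.75, y* = 15.2875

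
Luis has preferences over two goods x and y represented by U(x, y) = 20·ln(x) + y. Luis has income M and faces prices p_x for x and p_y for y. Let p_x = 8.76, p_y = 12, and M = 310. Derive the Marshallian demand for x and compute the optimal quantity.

MU_x = 20/x, MU_y = 1. Tangency: 20/x = p_x/p_y.
So x*(p_x,p_y) = 20·p_y/p_x, independent of income; and y* = (M − 20·p_y)/p_y.
At the given prices: x* = 20·12/8.76 = 27.3973.

x* = 27.3973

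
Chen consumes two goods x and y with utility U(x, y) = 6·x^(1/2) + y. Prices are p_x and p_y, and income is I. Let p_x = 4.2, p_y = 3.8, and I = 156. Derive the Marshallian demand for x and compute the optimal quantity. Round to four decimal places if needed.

x* = 7.3673

MU_x = 3/√x, MU_y = 1. Tangency: 3/√x = p_x/p_y.
Solve: √x = 3·p_y/p_x, so x*(p_x,p_y) = (3·p_y/p_x)², and y* = (I − p_x·x*)/p_y.
Plugging in: x* = (3·3.8/4.2)² = 7.3673.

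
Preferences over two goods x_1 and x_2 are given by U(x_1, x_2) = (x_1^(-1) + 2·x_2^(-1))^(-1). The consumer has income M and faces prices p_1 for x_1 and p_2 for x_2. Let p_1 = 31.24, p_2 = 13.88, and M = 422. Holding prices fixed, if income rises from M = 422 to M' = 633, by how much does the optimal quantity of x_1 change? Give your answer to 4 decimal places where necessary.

Δx_1* = 3.4768

MRS = MU_x_1/MU_x_2 = (1/2)·(x_2/x_1)^(2). Set equal to p_1/p_2.
Hence x_2/x_1 = (2·p_1/p_2)^(1/(2)), i.e. raised to the 0.5 power.
With the ratio pinned down, the budget gives x_1* = M/(p_1 + p_2·(x_2/x_1)) and x_2* = (x_2/x_1)·x_1*.
Numerically x_2/x_1 = 2.12166, so x_1* = 422/(31.24 + 13.88·2.12166) = 6.9535.
At M' = 633: x_1* = 10.4303. Change: 10.4303 − 6.9535 = 3.4768.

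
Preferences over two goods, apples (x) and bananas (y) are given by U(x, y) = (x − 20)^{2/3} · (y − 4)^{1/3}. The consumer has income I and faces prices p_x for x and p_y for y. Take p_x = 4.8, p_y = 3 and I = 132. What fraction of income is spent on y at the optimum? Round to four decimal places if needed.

share on y = 0.1515

MRS = 2·(y−4)/(x−20). Tangency with p_x/p_y gives y−4 = (1/2)·(p_x/p_y)·(x−20).
After buying the subsistence bundle (20, 4), a share 2/3 of the remaining income goes to x: x* = 20 + 2/3·(I − 20p_x − 4p_y)/p_x.
Discretionary income = 132 − 20·4.8 − 4·3 = 24; x* = 20 + 2/3·24/4.8 = 23.3333; y* = 4 + 1/3·24/3 = 6.6667.
Expenditure on y: 3·6.6667 = 20; share = 0.1515.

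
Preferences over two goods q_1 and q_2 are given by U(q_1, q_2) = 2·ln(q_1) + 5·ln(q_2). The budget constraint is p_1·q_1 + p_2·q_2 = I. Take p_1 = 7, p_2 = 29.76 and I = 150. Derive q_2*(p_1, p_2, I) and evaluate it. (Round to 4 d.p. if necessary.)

q_2* = 3.6002

Demand: q_1*(p_1,p_2,I) = 2/7·I/p_1 and q_2* = 5/7·I/p_2.
At p_1=7, p_2=29.76, I=150: q_2* = 5/7·150/29.76 = 3.6002.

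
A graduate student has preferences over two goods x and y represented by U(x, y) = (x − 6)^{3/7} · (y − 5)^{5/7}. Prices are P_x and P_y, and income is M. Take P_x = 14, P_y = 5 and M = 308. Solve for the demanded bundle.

x* = 11.3304, y* = 29.875

Substituting into the budget: x* = 6 + 0.375·(M − 6·P_x − 5·P_y)/P_x, and y* = 5 + 0.625·(…)/P_y.
Discretionary income = 308 − 6·14 − 5·5 = 199; x* = 6 + 0.375·199/14 = 11.3304; y* = 5 + 0.625·199/5 = 29.875.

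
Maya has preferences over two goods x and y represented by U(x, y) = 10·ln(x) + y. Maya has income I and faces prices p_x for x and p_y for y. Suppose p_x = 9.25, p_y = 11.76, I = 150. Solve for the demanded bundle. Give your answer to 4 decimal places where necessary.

x* = 12.7135, y* = 2.7551

MU_x = 10/x, MU_y = 1. Tangency: 10/x = p_x/p_y.
So x*(p_x,p_y) = 10·p_y/p_x, independent of income; and y* = (I − 10·p_y)/p_y.
At the given prices: x* = 10·11.76/9.25 = 12.7135, and y* = 2.7551.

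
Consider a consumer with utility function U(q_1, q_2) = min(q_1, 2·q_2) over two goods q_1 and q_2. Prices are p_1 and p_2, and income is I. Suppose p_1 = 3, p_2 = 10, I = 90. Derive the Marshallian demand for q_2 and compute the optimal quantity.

q_2* = 5.625

With perfect complements, no substitution: consume in ratio q_1:q_2 = 2:1.
Budget: p_1·q_1 + p_2·(1/2)·q_1 = I, so (2·p_1 + p_2)·q_1 = 2·I.
Demand: q_1*(p_1,p_2,I) = 2·I/(2·p_1 + p_2), q_2* = I/(2·p_1 + p_2).
Here 2·3 + 10 = 16, giving q_2* = 5.625.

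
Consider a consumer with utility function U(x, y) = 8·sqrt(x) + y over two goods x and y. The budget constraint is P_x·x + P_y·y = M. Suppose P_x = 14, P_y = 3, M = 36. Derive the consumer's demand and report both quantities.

x* = 0.7347, y* = 8.5714

Set MRS = P_x/P_y: 4·x^(−1/2) = P_x/P_y.
Thus x* = (4·P_y/P_x)² — independent of M — with the rest of income spent on y.
Plugging in: x* = (4·3/14)² = 0.7347, y* = 8.5714.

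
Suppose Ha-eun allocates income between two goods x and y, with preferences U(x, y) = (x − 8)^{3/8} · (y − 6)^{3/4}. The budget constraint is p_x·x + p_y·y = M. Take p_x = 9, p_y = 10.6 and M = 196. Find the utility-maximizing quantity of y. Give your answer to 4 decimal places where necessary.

MRS = (1/2)·(y−6)/(x−8). Tangency with p_x/p_y gives y−6 = 2·(p_x/p_y)·(x−8).
After buying the subsistence bundle (8, 6), a share 1/3 of the remaining income goes to x: x* = 8 + 1/3·(M − 8p_x − 6p_y)/p_x.
Discretionary income = 196 − 8·9 − 6·10.6 = 60.4; y* = 6 + 2/3·60.4/10.6 = 9.7987.

y* = 9.7987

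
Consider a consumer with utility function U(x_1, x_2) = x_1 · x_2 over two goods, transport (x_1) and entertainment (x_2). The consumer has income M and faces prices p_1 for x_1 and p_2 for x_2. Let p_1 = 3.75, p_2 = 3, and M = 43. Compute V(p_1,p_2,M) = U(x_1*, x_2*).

At p_1=3.75, p_2=3, M=43: x_1* = 0.5·43/3.75 = 5.7333, x_2* = 7.1667.
Utility at the optimum: U(5.7333, 7.1667) = 41.0889.

V = 41.0889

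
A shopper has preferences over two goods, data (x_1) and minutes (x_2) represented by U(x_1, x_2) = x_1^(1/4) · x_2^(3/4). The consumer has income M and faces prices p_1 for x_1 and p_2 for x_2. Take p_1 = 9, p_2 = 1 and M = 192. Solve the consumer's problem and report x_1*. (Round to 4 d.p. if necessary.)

The MRS is (1/3)·x_2/x_1. Set MRS = p_1/p_2.
Rearranging, p_2·x_2 = 3·p_1·x_1. Substituting into the budget gives p_1·x_1·(1 + 3) = M.
Demand: x_1*(p_1,p_2,M) = 0.25·M/p_1 and x_2* = 0.75·M/p_2.
At p_1=9, p_2=1, M=192: x_1* = 0.25·192/9 = 5.3333.

x_1* = 5.3333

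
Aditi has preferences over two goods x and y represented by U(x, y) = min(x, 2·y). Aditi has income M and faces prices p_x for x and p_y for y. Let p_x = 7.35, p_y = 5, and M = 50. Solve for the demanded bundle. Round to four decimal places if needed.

x* = 5.0761, y* = 2.5381

Here 2·7.35 + 5 = 19.7, giving x* = 5.0761 and y* = 2.5381.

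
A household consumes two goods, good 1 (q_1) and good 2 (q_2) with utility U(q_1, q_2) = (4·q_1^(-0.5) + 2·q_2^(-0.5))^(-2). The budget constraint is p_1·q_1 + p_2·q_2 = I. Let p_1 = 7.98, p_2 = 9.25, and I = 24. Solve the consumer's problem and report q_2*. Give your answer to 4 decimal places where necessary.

q_2* = 1.0332

MU_q_1 ∝ 4·q_1^(-1.5), MU_q_2 ∝ 2·q_2^(-1.5), so MRS = 2·(q_2/q_1)^(1.5) = p_1/p_2.
Hence q_2/q_1 = ((1/2)·p_1/p_2)^(1/(1.5)), i.e. raised to the 2/3 power.
With the ratio pinned down, the budget gives q_1* = I/(p_1 + p_2·(q_2/q_1)) and q_2* = (q_2/q_1)·q_1*.
Numerically q_2/q_1 = 0.570892, so q_1* = 24/(7.98 + 9.25·0.570892) = 1.8099 and q_2* = 0.570892·1.8099 = 1.0332.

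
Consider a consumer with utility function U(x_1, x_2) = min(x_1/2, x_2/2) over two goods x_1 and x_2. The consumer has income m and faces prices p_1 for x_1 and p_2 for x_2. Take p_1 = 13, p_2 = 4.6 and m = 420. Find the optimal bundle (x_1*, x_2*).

x_1* = 23.8636, x_2* = 23.8636

With perfect complements, no substitution: consume in ratio x_1:x_2 = 2:2.
Budget: p_1·x_1 + p_2·x_1 = m, so (2·p_1 + 2·p_2)·x_1 = 2·m.
Demand: x_1*(p_1,p_2,m) = 2·m/(2·p_1 + 2·p_2), x_2* = 2·m/(2·p_1 + 2·p_2).
Here 2·13 + 2·4.6 = 35.2, giving x_1* = 23.8636 and x_2* = 23.8636.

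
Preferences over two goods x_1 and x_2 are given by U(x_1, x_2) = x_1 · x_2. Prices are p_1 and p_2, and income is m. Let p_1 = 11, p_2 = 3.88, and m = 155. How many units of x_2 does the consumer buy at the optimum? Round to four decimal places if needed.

x_2* = 19.9742

Demand: x_1*(p_1,p_2,m) = 0.5·m/p_1 and x_2* = 0.5·m/p_2.
At p_1=11, p_2=3.88, m=155: x_2* = 0.5·155/3.88 = 19.9742.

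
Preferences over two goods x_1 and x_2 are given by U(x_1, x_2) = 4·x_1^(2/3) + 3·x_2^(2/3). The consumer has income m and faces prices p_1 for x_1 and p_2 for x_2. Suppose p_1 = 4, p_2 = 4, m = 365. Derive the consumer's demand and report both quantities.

MU_x_1 ∝ 4·x_1^(-1/3), MU_x_2 ∝ 3·x_2^(-1/3), so MRS = (4/3)·(x_2/x_1)^(1/3) = p_1/p_2.
Solve for the ratio: x_2/x_1 = [(3/4)·p_1/p_2]^(3).
With the ratio pinned down, the budget gives x_1* = m/(p_1 + p_2·(x_2/x_1)) and x_2* = (x_2/x_1)·x_1*.
Numerically x_2/x_1 = 0.421875, so x_1* = 365/(4 + 4·0.421875) = 64.1758 and x_2* = 0.421875·64.1758 = 27.0742.

x_1* = 64.1758, x_2* = 27.0742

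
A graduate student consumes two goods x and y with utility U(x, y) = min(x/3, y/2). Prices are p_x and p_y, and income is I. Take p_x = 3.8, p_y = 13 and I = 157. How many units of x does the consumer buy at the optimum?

x* = 12.5936

With perfect complements, no substitution: consume in ratio x:y = 3:2.
Budget: p_x·x + p_y·(2/3)·x = I, so (3·p_x + 2·p_y)·x = 3·I.
Demand: x*(p_x,p_y,I) = 3·I/(3·p_x + 2·p_y), y* = 2·I/(3·p_x + 2·p_y).
Here 3·3.8 + 2·13 = 37.4, giving x* = 12.5936.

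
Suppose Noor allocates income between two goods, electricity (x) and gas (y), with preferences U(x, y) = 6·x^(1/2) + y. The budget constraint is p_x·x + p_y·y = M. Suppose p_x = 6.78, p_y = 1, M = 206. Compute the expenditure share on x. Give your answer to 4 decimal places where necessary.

share on x = 0.0064

Set MRS = p_x/p_y: 3·x^(−1/2) = p_x/p_y.
Thus x* = (3·p_y/p_x)² — independent of M — with the rest of income spent on y.
Plugging in: x* = (3·1/6.78)² = 0.1958, y* = 204.6726.
Expenditure on x: 6.78·0.1958 = 1.3274; share = 0.0064.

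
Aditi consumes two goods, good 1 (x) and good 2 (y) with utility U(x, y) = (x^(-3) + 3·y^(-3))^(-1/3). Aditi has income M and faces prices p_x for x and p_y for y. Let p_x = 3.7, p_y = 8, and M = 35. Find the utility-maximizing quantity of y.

y* = 3.0677

With the ratio pinned down, the budget gives x* = M/(p_x + p_y·(y/x)) and y* = (y/x)·x*.
Numerically y/x = 1.085321, so x* = 35/(3.7 + 8·1.085321) = 2.8266 and y* = 1.085321·2.8266 = 3.0677.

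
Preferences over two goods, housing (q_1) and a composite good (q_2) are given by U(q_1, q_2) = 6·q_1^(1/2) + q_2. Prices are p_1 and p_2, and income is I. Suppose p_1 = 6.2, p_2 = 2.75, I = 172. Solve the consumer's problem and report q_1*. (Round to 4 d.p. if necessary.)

Set MRS = p_1/p_2: 3·q_1^(−1/2) = p_1/p_2.
Solve: √q_1 = 3·p_2/p_1, so q_1*(p_1,p_2) = (3·p_2/p_1)², and q_2* = (I − p_1·q_1*)/p_2.
Plugging in: q_1* = (3·2.75/6.2)² = 1.7706.

q_1* = 1.7706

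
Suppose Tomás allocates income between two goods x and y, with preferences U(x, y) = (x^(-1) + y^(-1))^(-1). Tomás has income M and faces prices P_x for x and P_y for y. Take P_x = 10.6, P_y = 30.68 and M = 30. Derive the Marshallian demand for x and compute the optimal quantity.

MU_x ∝ x^(-2), MU_y ∝ y^(-2), so MRS = (y/x)^(2) = P_x/P_y.
Solve for the ratio: y/x = [P_x/P_y]^(0.5).
With the ratio pinned down, the budget gives x* = M/(P_x + P_y·(y/x)) and y* = (y/x)·x*.
Numerically y/x = 0.587794, so x* = 30/(10.6 + 30.68·0.587794) = 1.0477.

x* = 1.0477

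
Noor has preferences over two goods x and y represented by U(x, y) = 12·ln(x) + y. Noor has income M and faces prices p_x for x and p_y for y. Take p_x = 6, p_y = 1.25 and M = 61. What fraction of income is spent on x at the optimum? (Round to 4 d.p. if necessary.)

MU_x = 12/x, MU_y = 1. Tangency: 12/x = p_x/p_y.
So x*(p_x,p_y) = 12·p_y/p_x, independent of income; and y* = (M − 12·p_y)/p_y.
At the given prices: x* = 12·1.25/6 = 2.5, and y* = 36.8.
Expenditure on x: 6·2.5 = 15; share = 0.2459.

share on x = 0.2459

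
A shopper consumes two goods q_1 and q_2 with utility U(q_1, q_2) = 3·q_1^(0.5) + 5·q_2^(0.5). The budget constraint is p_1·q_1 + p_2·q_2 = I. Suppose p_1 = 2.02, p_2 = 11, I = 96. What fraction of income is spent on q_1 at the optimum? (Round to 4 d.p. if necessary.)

MU_q_1 ∝ 3·q_1^(-0.5), MU_q_2 ∝ 5·q_2^(-0.5), so MRS = (3/5)·(q_2/q_1)^(0.5) = p_1/p_2.
Solve for the ratio: q_2/q_1 = [(5/3)·p_1/p_2]^(2).
Substitute q_2 = (q_2/q_1)·q_1 into the budget: q_1* = I/(p_1 + p_2·(q_2/q_1)).
Numerically q_2/q_1 = 0.093673, so q_1* = 96/(2.02 + 11·0.093673) = 31.4712 and q_2* = 0.093673·31.4712 = 2.948.
Expenditure on q_1: 2.02·31.4712 = 63.5719; share = 0.6622.

share on q_1 = 0.6622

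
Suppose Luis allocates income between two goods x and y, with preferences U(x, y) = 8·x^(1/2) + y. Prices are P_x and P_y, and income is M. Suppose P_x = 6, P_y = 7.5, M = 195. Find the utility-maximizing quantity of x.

Set MRS = P_x/P_y: 4·x^(−1/2) = P_x/P_y.
Solve: √x = 4·P_y/P_x, so x*(P_x,P_y) = (4·P_y/P_x)², and y* = (M − P_x·x*)/P_y.
Plugging in: x* = (4·7.5/6)² = 25.

x* = 25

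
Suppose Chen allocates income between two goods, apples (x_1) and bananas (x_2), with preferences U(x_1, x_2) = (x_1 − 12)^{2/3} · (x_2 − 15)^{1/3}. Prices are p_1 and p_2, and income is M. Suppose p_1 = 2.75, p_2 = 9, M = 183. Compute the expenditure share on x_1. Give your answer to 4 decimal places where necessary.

Let x_1' = x_1−12, x_2' = x_2−15. MRS = 2·x_2'/x_1' = p_1/p_2.
After buying the subsistence bundle (12, 15), a share 2/3 of the remaining income goes to x_1: x_1* = 12 + 2/3·(M − 12p_1 − 15p_2)/p_1.
Discretionary income = 183 − 12·2.75 − 15·9 = 15; x_1* = 12 + 2/3·15/2.75 = 15.6364; x_2* = 15 + 1/3·15/9 = 15.5556.
Expenditure on x_1: 2.75·15.6364 = 43; share = 0.235.

share on x_1 = 0.235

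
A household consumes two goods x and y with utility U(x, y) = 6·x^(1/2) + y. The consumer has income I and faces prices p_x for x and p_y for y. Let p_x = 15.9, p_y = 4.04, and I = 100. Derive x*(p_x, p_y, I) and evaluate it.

x* = 0.581

Utility is quasi-linear in y; the FOC for x is 3/√x = p_x/p_y.
Thus x* = (3·p_y/p_x)² — independent of I — with the rest of income spent on y.
Plugging in: x* = (3·4.04/15.9)² = 0.581.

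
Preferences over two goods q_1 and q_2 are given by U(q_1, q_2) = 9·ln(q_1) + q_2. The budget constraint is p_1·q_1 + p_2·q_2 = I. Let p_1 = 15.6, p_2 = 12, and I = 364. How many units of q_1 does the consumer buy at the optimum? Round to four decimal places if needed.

MU_q_1 = 9/q_1, MU_q_2 = 1. Tangency: 9/q_1 = p_1/p_2.
So q_1*(p_1,p_2) = 9·p_2/p_1, independent of income; and q_2* = (I − 9·p_2)/p_2.
At the given prices: q_1* = 9·12/15.6 = 6.9231.

q_1* = 6.9231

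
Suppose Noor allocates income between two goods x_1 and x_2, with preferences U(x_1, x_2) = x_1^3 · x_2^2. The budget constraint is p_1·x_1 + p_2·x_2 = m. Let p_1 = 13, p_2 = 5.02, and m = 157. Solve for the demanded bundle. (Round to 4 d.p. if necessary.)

x_1* = 7.2462, x_2* = 12.51

MU_x_1/MU_x_2 = (3·x_2)/(2·x_1); tangency sets this equal to p_1/p_2.
Rearranging, p_2·x_2 = (2/3)·p_1·x_1. Substituting into the budget gives p_1·x_1·(1 + (2/3)) = m.
Demand: x_1*(p_1,p_2,m) = 0.6·m/p_1 and x_2* = 0.4·m/p_2.
At p_1=13, p_2=5.02, m=157: x_1* = 0.6·157/13 = 7.2462, x_2* = 12.51.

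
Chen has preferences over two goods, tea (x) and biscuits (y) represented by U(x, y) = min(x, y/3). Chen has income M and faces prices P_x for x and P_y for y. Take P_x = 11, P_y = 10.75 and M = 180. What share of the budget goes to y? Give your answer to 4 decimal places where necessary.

share on y = 0.7457

With perfect complements, no substitution: consume in ratio x:y = 1:3.
Budget: P_x·x + P_y·3·x = M, so (P_x + 3·P_y)·x = M.
Demand: x*(P_x,P_y,M) = M/(P_x + 3·P_y), y* = 3·M/(P_x + 3·P_y).
Here 11 + 3·10.75 = 43.25, giving x* = 4.1618 and y* = 12.4855.
Expenditure on y: 10.75·12.4855 = 134.2197; share = 0.7457.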